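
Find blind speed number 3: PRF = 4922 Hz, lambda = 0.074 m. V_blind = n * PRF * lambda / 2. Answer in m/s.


V_blind = 3 * 4922 * 0.074 / 2 = 546.3 m/s

546.3 m/s


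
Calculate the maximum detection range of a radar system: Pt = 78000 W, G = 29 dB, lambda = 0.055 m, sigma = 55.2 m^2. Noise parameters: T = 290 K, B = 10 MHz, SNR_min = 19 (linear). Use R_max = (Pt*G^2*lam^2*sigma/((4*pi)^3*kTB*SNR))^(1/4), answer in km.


G_lin = 10^(29/10) = 794.328235
R^4 = 78000 * 794.328235^2 * 0.055^2 * 55.2 / ((4*pi)^3 * 1.38e-23 * 290 * 10000000.0 * 19)
R^4 = 5.44627e18 m^4
R_max = (5.44627e18)^(1/4) = 48308.6 m = 48.3 km

48.3 km


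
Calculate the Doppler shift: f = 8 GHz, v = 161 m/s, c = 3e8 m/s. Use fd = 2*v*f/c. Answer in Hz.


fd = 2 * 161 * 8000000000.0 / 3e8 = 8586.7 Hz

8586.7 Hz


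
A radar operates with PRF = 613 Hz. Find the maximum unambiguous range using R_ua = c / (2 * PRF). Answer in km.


R_ua = 3e8 / (2 * 613) = 244698.2 m = 244.7 km

244.7 km


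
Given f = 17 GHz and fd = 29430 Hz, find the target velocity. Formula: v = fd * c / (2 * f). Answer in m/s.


v = 29430 * 3e8 / (2 * 17000000000.0) = 259.7 m/s

259.7 m/s


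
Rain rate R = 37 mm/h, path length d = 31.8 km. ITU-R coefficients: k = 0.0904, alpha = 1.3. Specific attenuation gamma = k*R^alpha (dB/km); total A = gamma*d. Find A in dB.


gamma = 0.0904 * 37^1.3 = 9.881677 dB/km
A = 9.881677 * 31.8 = 314.24 dB

314.24 dB


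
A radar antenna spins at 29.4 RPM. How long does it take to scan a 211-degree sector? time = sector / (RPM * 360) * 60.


t = 211 / (29.4 * 360) * 60 = 1.2 s

1.2 s


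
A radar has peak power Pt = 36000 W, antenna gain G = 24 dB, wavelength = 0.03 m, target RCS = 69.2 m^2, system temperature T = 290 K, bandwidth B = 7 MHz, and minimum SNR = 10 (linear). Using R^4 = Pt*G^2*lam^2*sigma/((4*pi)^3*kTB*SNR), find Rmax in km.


G_lin = 10^(24/10) = 251.188643
R^4 = 36000 * 251.188643^2 * 0.03^2 * 69.2 / ((4*pi)^3 * 1.38e-23 * 290 * 7000000.0 * 10)
R^4 = 2.54476e17 m^4
R_max = (2.54476e17)^(1/4) = 22460.1 m = 22.5 km

22.5 km


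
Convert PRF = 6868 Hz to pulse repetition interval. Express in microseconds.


PRI = 1/6868 = 0.0001456028 s = 145.6 us

145.6 us


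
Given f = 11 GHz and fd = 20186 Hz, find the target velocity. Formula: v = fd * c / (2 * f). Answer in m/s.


v = 20186 * 3e8 / (2 * 11000000000.0) = 275.3 m/s

275.3 m/s


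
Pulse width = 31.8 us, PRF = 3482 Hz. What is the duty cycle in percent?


DC = 31.8e-6 * 3482 * 100 = 11.07%

11.07%


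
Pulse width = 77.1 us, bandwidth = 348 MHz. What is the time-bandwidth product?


TBP = 77.1 * 348 = 26830.8

26830.8


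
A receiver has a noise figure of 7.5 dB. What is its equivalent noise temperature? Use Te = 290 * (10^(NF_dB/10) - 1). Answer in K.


NF_lin = 10^(7.5/10) = 5.623413
Te = 290 * (5.623413 - 1) = 1340.8 K

1340.8 K


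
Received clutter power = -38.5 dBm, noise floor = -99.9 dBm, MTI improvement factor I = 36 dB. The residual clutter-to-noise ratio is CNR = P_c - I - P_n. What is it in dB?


CNR = -38.5 - 36 - (-99.9) = 25.4 dB

25.4 dB


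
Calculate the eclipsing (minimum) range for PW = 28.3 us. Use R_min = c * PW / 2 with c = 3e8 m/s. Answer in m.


R_min = 3e8 * 28.3e-6 / 2 = 4245.0 m

4245.0 m


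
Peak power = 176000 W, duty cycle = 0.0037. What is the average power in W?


P_avg = 176000 * 0.0037 = 651.2 W

651.2 W


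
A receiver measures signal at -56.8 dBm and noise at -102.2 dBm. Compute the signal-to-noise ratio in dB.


SNR = -56.8 - (-102.2) = 45.4 dB

45.4 dB


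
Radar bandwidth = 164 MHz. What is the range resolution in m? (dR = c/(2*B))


dR = 3e8 / (2 * 164000000.0) = 0.91 m

0.91 m


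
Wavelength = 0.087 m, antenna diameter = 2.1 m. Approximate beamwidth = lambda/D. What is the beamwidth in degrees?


BW_rad = 0.087 / 2.1 = 0.041429
BW_deg = 2.37 degrees

2.37 degrees


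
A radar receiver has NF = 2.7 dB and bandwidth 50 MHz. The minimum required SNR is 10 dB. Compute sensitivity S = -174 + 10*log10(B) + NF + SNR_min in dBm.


10*log10(50000000.0) = 76.99
S = -174 + 76.99 + 2.7 + 10 = -84.3 dBm

-84.3 dBm


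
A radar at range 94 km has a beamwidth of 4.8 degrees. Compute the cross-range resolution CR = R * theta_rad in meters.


BW_rad = 0.083775804
CR = 94000 * 0.083775804 = 7874.9 m

7874.9 m


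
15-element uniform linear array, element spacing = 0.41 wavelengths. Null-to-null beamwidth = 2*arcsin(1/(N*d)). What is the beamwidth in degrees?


1/(N*d) = 1/(15*0.41) = 0.162602
BW = 2*arcsin(0.162602) = 18.7 degrees

18.7 degrees


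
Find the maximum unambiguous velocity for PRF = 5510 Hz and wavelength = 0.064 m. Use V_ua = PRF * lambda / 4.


V_ua = 5510 * 0.064 / 4 = 88.2 m/s

88.2 m/s


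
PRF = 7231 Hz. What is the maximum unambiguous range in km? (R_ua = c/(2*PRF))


R_ua = 3e8 / (2 * 7231) = 20744.0 m = 20.7 km

20.7 km


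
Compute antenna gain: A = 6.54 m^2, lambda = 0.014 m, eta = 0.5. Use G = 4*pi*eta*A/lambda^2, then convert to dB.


G_linear = 4*pi*0.5*6.54/0.014^2 = 209653.22
G_dB = 10*log10(209653.22) = 53.2 dB

53.2 dB


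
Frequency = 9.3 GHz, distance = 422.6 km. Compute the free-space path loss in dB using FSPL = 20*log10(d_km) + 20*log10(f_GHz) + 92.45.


20*log10(422.6) = 52.52
20*log10(9.3) = 19.37
FSPL = 164.3 dB

164.3 dB


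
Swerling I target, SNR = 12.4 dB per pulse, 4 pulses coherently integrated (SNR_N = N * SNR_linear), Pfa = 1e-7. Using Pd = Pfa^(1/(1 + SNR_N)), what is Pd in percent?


SNR_lin = 10^(12.4/10) = 17.37801
SNR_N = 4 * 17.37801 = 69.51204
1/(1 + SNR_N) = 1/70.51204 = 0.014182
Pd = (1e-7)^0.014182 = 0.79566
Pd = 79.6%

79.6%


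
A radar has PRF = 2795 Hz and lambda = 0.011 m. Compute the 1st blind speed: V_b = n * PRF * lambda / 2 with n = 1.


V_blind = 1 * 2795 * 0.011 / 2 = 15.4 m/s

15.4 m/s


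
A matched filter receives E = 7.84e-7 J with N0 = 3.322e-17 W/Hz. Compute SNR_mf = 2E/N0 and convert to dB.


SNR_lin = 2 * 7.84e-7 / 3.322e-17 = 4.72e10
SNR_dB = 10*log10(4.72e10) = 106.7 dB

106.7 dB


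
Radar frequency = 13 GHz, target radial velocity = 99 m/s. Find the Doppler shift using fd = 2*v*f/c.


fd = 2 * 99 * 13000000000.0 / 3e8 = 8580.0 Hz

8580.0 Hz


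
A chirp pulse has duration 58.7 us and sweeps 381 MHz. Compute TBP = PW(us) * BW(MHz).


TBP = 58.7 * 381 = 22364.7

22364.7


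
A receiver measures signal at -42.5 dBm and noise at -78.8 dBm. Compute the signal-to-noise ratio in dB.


SNR = -42.5 - (-78.8) = 36.3 dB

36.3 dB


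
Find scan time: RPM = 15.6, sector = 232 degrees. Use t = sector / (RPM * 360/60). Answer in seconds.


t = 232 / (15.6 * 360) * 60 = 2.48 s

2.48 s


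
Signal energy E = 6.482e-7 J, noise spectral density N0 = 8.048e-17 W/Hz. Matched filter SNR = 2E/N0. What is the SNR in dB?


SNR_lin = 2 * 6.482e-7 / 8.048e-17 = 1.611e10
SNR_dB = 10*log10(1.611e10) = 102.1 dB

102.1 dB


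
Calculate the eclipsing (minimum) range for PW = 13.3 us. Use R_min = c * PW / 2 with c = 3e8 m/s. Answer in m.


R_min = 3e8 * 13.3e-6 / 2 = 1995.0 m

1995.0 m


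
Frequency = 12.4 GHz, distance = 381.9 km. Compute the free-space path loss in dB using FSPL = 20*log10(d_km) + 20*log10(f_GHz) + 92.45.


20*log10(381.9) = 51.64
20*log10(12.4) = 21.87
FSPL = 166.0 dB

166.0 dB


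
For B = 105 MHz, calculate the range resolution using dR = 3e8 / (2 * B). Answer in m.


dR = 3e8 / (2 * 105000000.0) = 1.43 m

1.43 m


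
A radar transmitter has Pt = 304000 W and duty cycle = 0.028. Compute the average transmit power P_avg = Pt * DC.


P_avg = 304000 * 0.028 = 8512.0 W

8512.0 W


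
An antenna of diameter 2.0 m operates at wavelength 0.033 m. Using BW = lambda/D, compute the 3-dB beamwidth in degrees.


BW_rad = 0.033 / 2.0 = 0.0165
BW_deg = 0.95 degrees

0.95 degrees


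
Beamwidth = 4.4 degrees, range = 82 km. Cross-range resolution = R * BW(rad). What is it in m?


BW_rad = 0.076794487
CR = 82000 * 0.076794487 = 6297.1 m

6297.1 m


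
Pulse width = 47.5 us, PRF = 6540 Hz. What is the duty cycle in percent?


DC = 47.5e-6 * 6540 * 100 = 31.07%

31.07%


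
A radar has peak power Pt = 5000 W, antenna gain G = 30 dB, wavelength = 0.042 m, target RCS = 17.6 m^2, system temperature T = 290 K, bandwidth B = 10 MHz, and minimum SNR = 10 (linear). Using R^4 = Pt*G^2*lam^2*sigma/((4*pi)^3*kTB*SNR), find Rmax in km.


G_lin = 10^(30/10) = 1000.0
R^4 = 5000 * 1000.0^2 * 0.042^2 * 17.6 / ((4*pi)^3 * 1.38e-23 * 290 * 10000000.0 * 10)
R^4 = 1.95468e17 m^4
R_max = (1.95468e17)^(1/4) = 21026.6 m = 21.0 km

21.0 km


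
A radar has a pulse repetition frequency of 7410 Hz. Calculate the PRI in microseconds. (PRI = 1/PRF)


PRI = 1/7410 = 0.0001349528 s = 135.0 us

135.0 us


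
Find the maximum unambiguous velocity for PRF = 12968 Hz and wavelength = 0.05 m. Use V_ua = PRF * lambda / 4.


V_ua = 12968 * 0.05 / 4 = 162.1 m/s

162.1 m/s


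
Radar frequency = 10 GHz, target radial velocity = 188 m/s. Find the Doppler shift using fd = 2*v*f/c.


fd = 2 * 188 * 10000000000.0 / 3e8 = 12533.3 Hz

12533.3 Hz


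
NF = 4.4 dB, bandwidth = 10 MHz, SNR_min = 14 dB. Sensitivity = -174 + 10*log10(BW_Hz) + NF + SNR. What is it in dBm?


10*log10(10000000.0) = 70.0
S = -174 + 70.0 + 4.4 + 14 = -85.6 dBm

-85.6 dBm


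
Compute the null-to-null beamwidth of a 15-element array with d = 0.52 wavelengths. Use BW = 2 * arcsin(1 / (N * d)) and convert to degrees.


1/(N*d) = 1/(15*0.52) = 0.128205
BW = 2*arcsin(0.128205) = 14.7 degrees

14.7 degrees


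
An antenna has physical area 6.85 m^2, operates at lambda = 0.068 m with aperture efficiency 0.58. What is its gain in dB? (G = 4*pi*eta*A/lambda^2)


G_linear = 4*pi*0.58*6.85/0.068^2 = 10797.19
G_dB = 10*log10(10797.19) = 40.3 dB

40.3 dB


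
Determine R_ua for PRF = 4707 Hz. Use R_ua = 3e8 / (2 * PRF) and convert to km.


R_ua = 3e8 / (2 * 4707) = 31867.4 m = 31.9 km

31.9 km


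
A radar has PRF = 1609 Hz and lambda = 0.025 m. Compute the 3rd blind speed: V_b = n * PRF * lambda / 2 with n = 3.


V_blind = 3 * 1609 * 0.025 / 2 = 60.3 m/s

60.3 m/s


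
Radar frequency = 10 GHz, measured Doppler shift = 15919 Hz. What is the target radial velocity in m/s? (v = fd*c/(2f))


v = 15919 * 3e8 / (2 * 10000000000.0) = 238.8 m/s

238.8 m/s


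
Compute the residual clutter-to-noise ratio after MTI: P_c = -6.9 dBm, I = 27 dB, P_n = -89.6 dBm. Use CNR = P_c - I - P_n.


CNR = -6.9 - 27 - (-89.6) = 55.7 dB

55.7 dB


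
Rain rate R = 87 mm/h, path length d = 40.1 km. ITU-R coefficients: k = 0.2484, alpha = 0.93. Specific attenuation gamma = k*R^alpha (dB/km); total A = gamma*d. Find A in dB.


gamma = 0.2484 * 87^0.93 = 15.809004 dB/km
A = 15.809004 * 40.1 = 633.94 dB

633.94 dB


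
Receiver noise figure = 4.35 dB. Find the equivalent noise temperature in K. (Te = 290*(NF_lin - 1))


NF_lin = 10^(4.35/10) = 2.722701
Te = 290 * (2.722701 - 1) = 499.6 K

499.6 K


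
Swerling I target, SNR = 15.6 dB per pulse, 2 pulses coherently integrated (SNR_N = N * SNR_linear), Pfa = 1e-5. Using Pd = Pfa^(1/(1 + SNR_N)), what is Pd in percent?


SNR_lin = 10^(15.6/10) = 36.30781
SNR_N = 2 * 36.30781 = 72.61562
1/(1 + SNR_N) = 1/73.61562 = 0.0135841
Pd = (1e-5)^0.0135841 = 0.85522
Pd = 85.5%

85.5%


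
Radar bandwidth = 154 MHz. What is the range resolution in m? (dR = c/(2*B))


dR = 3e8 / (2 * 154000000.0) = 0.97 m

0.97 m


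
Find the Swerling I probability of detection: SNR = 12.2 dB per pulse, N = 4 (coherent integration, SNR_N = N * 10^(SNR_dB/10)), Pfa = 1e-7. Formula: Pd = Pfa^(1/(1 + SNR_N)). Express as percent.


SNR_lin = 10^(12.2/10) = 16.59587
SNR_N = 4 * 16.59587 = 66.38348
1/(1 + SNR_N) = 1/67.38348 = 0.0148404
Pd = (1e-7)^0.0148404 = 0.78726
Pd = 78.7%

78.7%


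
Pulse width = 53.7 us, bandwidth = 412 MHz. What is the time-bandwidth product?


TBP = 53.7 * 412 = 22124.4

22124.4


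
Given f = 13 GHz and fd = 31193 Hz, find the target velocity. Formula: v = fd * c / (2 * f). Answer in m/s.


v = 31193 * 3e8 / (2 * 13000000000.0) = 359.9 m/s

359.9 m/s


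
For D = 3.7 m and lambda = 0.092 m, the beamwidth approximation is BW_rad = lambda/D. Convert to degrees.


BW_rad = 0.092 / 3.7 = 0.024865
BW_deg = 1.42 degrees

1.42 degrees


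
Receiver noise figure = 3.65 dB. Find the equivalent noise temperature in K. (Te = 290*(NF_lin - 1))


NF_lin = 10^(3.65/10) = 2.317395
Te = 290 * (2.317395 - 1) = 382.0 K

382.0 K


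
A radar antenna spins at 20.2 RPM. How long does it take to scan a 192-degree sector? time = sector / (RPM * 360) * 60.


t = 192 / (20.2 * 360) * 60 = 1.58 s

1.58 s


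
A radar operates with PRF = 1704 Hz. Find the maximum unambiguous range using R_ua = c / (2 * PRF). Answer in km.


R_ua = 3e8 / (2 * 1704) = 88028.2 m = 88.0 km

88.0 km


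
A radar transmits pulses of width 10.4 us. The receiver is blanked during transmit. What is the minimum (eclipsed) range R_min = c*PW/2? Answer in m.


R_min = 3e8 * 10.4e-6 / 2 = 1560.0 m

1560.0 m


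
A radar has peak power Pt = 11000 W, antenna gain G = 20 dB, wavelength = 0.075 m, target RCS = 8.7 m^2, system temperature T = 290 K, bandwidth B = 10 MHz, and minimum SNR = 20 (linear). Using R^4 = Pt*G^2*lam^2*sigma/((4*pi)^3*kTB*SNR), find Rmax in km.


G_lin = 10^(20/10) = 100.0
R^4 = 11000 * 100.0^2 * 0.075^2 * 8.7 / ((4*pi)^3 * 1.38e-23 * 290 * 10000000.0 * 20)
R^4 = 3.3892e15 m^4
R_max = (3.3892e15)^(1/4) = 7630.0 m = 7.6 km

7.6 km


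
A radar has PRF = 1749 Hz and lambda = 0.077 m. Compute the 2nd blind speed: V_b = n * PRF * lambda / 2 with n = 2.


V_blind = 2 * 1749 * 0.077 / 2 = 134.7 m/s

134.7 m/s


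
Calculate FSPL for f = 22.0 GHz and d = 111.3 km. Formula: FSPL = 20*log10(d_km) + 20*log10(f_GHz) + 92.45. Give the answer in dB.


20*log10(111.3) = 40.93
20*log10(22.0) = 26.85
FSPL = 160.2 dB

160.2 dB


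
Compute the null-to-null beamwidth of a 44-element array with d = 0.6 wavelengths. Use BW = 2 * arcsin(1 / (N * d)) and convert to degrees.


1/(N*d) = 1/(44*0.6) = 0.037879
BW = 2*arcsin(0.037879) = 4.3 degrees

4.3 degrees


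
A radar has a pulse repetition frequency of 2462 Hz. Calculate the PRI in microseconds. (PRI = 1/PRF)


PRI = 1/2462 = 0.0004061738 s = 406.2 us

406.2 us


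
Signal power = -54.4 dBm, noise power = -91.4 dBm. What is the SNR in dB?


SNR = -54.4 - (-91.4) = 37.0 dB

37.0 dB


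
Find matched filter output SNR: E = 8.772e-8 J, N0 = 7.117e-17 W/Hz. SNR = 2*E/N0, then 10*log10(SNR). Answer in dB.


SNR_lin = 2 * 8.772e-8 / 7.117e-17 = 2.465e9
SNR_dB = 10*log10(2.465e9) = 93.9 dB

93.9 dB


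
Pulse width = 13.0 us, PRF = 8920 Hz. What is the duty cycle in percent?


DC = 13.0e-6 * 8920 * 100 = 11.6%

11.6%


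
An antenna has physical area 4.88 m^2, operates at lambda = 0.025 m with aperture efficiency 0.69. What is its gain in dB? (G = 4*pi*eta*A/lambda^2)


G_linear = 4*pi*0.69*4.88/0.025^2 = 67701.57
G_dB = 10*log10(67701.57) = 48.3 dB

48.3 dB


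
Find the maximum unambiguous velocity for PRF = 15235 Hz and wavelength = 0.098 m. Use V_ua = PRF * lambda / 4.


V_ua = 15235 * 0.098 / 4 = 373.3 m/s

373.3 m/s


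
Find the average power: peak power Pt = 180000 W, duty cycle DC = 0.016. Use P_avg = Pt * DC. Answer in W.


P_avg = 180000 * 0.016 = 2880.0 W

2880.0 W


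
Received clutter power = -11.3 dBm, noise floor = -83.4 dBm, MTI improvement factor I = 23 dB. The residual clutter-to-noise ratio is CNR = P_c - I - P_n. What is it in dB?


CNR = -11.3 - 23 - (-83.4) = 49.1 dB

49.1 dB


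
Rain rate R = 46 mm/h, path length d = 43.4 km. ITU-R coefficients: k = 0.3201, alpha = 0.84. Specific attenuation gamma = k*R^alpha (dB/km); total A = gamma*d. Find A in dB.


gamma = 0.3201 * 46^0.84 = 7.979988 dB/km
A = 7.979988 * 43.4 = 346.33 dB

346.33 dB


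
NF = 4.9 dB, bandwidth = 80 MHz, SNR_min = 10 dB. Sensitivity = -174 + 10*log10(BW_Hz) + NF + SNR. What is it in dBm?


10*log10(80000000.0) = 79.03
S = -174 + 79.03 + 4.9 + 10 = -80.1 dBm

-80.1 dBm


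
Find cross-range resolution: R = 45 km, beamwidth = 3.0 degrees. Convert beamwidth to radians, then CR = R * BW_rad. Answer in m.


BW_rad = 0.052359878
CR = 45000 * 0.052359878 = 2356.2 m

2356.2 m


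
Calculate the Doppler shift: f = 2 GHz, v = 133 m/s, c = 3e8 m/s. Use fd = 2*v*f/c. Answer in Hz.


fd = 2 * 133 * 2000000000.0 / 3e8 = 1773.3 Hz

1773.3 Hz


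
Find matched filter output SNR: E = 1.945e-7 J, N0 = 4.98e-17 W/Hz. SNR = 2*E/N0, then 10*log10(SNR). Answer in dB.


SNR_lin = 2 * 1.945e-7 / 4.98e-17 = 7.811e9
SNR_dB = 10*log10(7.811e9) = 98.9 dB

98.9 dB


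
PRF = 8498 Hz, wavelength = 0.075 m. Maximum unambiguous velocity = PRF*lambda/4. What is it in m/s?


V_ua = 8498 * 0.075 / 4 = 159.3 m/s

159.3 m/s


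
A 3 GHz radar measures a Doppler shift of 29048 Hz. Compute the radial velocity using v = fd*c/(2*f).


v = 29048 * 3e8 / (2 * 3000000000.0) = 1452.4 m/s

1452.4 m/s


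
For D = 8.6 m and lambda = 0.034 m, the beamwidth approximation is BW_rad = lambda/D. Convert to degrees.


BW_rad = 0.034 / 8.6 = 0.003953
BW_deg = 0.23 degrees

0.23 degrees


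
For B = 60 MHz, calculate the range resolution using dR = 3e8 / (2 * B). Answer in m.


dR = 3e8 / (2 * 60000000.0) = 2.5 m

2.5 m


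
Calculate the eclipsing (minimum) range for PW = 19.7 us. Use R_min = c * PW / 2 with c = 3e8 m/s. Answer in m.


R_min = 3e8 * 19.7e-6 / 2 = 2955.0 m

2955.0 m


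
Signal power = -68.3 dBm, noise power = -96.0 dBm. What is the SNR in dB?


SNR = -68.3 - (-96.0) = 27.7 dB

27.7 dB


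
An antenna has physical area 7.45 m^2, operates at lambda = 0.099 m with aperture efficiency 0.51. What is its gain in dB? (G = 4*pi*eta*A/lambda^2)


G_linear = 4*pi*0.51*7.45/0.099^2 = 4871.54
G_dB = 10*log10(4871.54) = 36.9 dB

36.9 dB


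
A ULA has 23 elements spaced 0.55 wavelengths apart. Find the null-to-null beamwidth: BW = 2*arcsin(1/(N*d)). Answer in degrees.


1/(N*d) = 1/(23*0.55) = 0.079051
BW = 2*arcsin(0.079051) = 9.1 degrees

9.1 degrees


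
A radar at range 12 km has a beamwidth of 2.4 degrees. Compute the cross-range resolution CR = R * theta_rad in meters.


BW_rad = 0.041887902
CR = 12000 * 0.041887902 = 502.7 m

502.7 m


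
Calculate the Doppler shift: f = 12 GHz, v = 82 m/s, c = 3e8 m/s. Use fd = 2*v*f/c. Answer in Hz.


fd = 2 * 82 * 12000000000.0 / 3e8 = 6560.0 Hz

6560.0 Hz


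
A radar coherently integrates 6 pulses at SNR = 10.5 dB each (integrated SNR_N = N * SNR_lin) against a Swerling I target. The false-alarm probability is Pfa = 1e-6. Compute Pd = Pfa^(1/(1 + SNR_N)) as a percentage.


SNR_lin = 10^(10.5/10) = 11.22018
SNR_N = 6 * 11.22018 = 67.32108
1/(1 + SNR_N) = 1/68.32108 = 0.0146368
Pd = (1e-6)^0.0146368 = 0.81692
Pd = 81.7%

81.7%


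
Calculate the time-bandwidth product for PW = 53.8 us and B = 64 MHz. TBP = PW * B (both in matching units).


TBP = 53.8 * 64 = 3443.2

3443.2


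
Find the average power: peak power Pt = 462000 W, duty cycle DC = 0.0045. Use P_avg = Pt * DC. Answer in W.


P_avg = 462000 * 0.0045 = 2079.0 W

2079.0 W


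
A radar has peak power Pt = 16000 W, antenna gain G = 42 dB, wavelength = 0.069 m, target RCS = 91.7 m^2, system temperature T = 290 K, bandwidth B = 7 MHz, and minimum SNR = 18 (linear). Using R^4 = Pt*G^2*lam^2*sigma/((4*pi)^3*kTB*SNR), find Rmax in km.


G_lin = 10^(42/10) = 15848.931925
R^4 = 16000 * 15848.931925^2 * 0.069^2 * 91.7 / ((4*pi)^3 * 1.38e-23 * 290 * 7000000.0 * 18)
R^4 = 1.75352e21 m^4
R_max = (1.75352e21)^(1/4) = 204633.9 m = 204.6 km

204.6 km


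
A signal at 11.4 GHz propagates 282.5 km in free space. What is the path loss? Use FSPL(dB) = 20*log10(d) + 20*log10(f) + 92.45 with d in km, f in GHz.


20*log10(282.5) = 49.02
20*log10(11.4) = 21.14
FSPL = 162.6 dB

162.6 dB


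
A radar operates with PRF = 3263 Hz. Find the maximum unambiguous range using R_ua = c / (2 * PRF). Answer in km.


R_ua = 3e8 / (2 * 3263) = 45970.0 m = 46.0 km

46.0 km


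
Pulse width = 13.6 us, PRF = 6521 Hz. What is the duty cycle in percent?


DC = 13.6e-6 * 6521 * 100 = 8.87%

8.87%


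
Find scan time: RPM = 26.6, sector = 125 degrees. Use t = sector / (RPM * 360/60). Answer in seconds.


t = 125 / (26.6 * 360) * 60 = 0.78 s

0.78 s


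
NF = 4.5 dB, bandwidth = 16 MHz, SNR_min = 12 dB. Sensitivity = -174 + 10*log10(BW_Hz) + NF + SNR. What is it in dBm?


10*log10(16000000.0) = 72.04
S = -174 + 72.04 + 4.5 + 12 = -85.5 dBm

-85.5 dBm


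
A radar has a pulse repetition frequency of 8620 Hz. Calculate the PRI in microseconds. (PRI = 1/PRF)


PRI = 1/8620 = 0.0001160093 s = 116.0 us

116.0 us


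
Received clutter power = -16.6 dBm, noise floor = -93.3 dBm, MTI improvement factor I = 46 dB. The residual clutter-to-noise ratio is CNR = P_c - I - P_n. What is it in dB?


CNR = -16.6 - 46 - (-93.3) = 30.7 dB

30.7 dB


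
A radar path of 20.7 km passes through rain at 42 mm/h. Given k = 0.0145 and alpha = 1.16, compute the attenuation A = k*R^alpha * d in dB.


gamma = 0.0145 * 42^1.16 = 1.107483 dB/km
A = 1.107483 * 20.7 = 22.92 dB

22.92 dB


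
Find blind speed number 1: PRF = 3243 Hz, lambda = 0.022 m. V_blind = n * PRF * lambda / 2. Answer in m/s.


V_blind = 1 * 3243 * 0.022 / 2 = 35.7 m/s

35.7 m/s


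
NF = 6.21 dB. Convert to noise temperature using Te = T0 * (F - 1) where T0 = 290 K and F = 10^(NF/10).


NF_lin = 10^(6.21/10) = 4.178304
Te = 290 * (4.178304 - 1) = 921.7 K

921.7 K


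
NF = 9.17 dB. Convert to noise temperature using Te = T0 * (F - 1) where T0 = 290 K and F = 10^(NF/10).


NF_lin = 10^(9.17/10) = 8.260379
Te = 290 * (8.260379 - 1) = 2105.5 K

2105.5 K


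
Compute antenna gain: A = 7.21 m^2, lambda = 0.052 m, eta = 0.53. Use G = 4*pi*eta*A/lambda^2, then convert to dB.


G_linear = 4*pi*0.53*7.21/0.052^2 = 17758.83
G_dB = 10*log10(17758.83) = 42.5 dB

42.5 dB


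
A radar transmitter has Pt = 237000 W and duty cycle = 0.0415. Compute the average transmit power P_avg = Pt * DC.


P_avg = 237000 * 0.0415 = 9835.5 W

9835.5 W


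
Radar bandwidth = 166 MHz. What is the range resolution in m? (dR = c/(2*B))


dR = 3e8 / (2 * 166000000.0) = 0.9 m

0.9 m


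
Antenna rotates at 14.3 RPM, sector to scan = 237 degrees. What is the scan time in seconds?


t = 237 / (14.3 * 360) * 60 = 2.76 s

2.76 s


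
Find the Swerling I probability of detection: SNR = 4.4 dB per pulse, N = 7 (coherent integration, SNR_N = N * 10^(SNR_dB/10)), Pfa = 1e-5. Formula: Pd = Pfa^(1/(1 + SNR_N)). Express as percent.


SNR_lin = 10^(4.4/10) = 2.75423
SNR_N = 7 * 2.75423 = 19.27961
1/(1 + SNR_N) = 1/20.27961 = 0.0493106
Pd = (1e-5)^0.0493106 = 0.56682
Pd = 56.7%

56.7%


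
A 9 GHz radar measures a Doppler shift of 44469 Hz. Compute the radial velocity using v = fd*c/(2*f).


v = 44469 * 3e8 / (2 * 9000000000.0) = 741.2 m/s

741.2 m/s


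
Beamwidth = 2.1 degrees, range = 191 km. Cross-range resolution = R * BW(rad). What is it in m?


BW_rad = 0.036651914
CR = 191000 * 0.036651914 = 7000.5 m

7000.5 m


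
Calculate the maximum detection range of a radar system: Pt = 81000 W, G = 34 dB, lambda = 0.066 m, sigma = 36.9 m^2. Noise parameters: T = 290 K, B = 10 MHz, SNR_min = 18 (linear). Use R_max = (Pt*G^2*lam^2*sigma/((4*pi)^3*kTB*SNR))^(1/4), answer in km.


G_lin = 10^(34/10) = 2511.886432
R^4 = 81000 * 2511.886432^2 * 0.066^2 * 36.9 / ((4*pi)^3 * 1.38e-23 * 290 * 10000000.0 * 18)
R^4 = 5.74672e19 m^4
R_max = (5.74672e19)^(1/4) = 87067.3 m = 87.1 km

87.1 km


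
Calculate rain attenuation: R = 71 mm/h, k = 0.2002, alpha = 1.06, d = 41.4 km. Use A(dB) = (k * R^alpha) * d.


gamma = 0.2002 * 71^1.06 = 18.35684 dB/km
A = 18.35684 * 41.4 = 759.97 dB

759.97 dB


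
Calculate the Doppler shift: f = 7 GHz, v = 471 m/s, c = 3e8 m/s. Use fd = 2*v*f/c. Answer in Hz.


fd = 2 * 471 * 7000000000.0 / 3e8 = 21980.0 Hz

21980.0 Hz


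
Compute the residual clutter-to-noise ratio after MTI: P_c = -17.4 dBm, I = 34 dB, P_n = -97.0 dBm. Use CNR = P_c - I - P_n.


CNR = -17.4 - 34 - (-97.0) = 45.6 dB

45.6 dB


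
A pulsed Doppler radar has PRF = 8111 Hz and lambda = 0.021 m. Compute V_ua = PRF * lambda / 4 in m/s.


V_ua = 8111 * 0.021 / 4 = 42.6 m/s

42.6 m/s


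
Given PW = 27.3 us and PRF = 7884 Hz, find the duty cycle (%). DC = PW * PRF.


DC = 27.3e-6 * 7884 * 100 = 21.52%

21.52%


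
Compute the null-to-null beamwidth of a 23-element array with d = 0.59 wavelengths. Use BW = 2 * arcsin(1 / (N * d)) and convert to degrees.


1/(N*d) = 1/(23*0.59) = 0.073692
BW = 2*arcsin(0.073692) = 8.5 degrees

8.5 degrees


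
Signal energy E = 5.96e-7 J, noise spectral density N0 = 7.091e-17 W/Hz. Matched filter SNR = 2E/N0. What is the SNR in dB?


SNR_lin = 2 * 5.96e-7 / 7.091e-17 = 1.681e10
SNR_dB = 10*log10(1.681e10) = 102.3 dB

102.3 dB


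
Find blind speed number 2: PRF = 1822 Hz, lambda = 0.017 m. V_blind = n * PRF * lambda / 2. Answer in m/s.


V_blind = 2 * 1822 * 0.017 / 2 = 31.0 m/s

31.0 m/s


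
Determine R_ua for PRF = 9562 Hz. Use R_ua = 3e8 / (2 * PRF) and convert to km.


R_ua = 3e8 / (2 * 9562) = 15687.1 m = 15.7 km

15.7 km


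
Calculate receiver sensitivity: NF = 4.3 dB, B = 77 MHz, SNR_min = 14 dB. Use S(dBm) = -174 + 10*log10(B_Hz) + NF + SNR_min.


10*log10(77000000.0) = 78.86
S = -174 + 78.86 + 4.3 + 14 = -76.8 dBm

-76.8 dBm


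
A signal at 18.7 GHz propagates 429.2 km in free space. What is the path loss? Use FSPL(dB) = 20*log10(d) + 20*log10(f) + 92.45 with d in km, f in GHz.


20*log10(429.2) = 52.65
20*log10(18.7) = 25.44
FSPL = 170.5 dB

170.5 dB


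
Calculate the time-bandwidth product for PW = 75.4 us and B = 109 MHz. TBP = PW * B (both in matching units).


TBP = 75.4 * 109 = 8218.6

8218.6


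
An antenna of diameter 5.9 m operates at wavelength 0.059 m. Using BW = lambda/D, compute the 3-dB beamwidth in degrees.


BW_rad = 0.059 / 5.9 = 0.01
BW_deg = 0.57 degrees

0.57 degrees


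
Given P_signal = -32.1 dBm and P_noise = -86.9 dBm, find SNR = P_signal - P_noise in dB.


SNR = -32.1 - (-86.9) = 54.8 dB

54.8 dB


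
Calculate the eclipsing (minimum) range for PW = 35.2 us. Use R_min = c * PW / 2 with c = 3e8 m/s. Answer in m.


R_min = 3e8 * 35.2e-6 / 2 = 5280.0 m

5280.0 m


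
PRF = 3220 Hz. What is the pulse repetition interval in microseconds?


PRI = 1/3220 = 0.000310559 s = 310.6 us

310.6 us


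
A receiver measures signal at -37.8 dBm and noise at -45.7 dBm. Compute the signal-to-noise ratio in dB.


SNR = -37.8 - (-45.7) = 7.9 dB

7.9 dB


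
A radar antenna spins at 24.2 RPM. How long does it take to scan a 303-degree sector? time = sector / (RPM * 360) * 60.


t = 303 / (24.2 * 360) * 60 = 2.09 s

2.09 s


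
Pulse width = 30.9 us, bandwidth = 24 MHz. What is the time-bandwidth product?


TBP = 30.9 * 24 = 741.6

741.6


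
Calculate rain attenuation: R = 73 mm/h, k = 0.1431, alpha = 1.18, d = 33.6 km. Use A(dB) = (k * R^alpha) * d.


gamma = 0.1431 * 73^1.18 = 22.613126 dB/km
A = 22.613126 * 33.6 = 759.8 dB

759.8 dB


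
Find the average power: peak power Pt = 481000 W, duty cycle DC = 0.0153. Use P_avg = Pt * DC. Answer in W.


P_avg = 481000 * 0.0153 = 7359.3 W

7359.3 W


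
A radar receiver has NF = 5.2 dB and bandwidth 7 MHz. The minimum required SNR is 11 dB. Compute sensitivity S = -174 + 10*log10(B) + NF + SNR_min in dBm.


10*log10(7000000.0) = 68.45
S = -174 + 68.45 + 5.2 + 11 = -89.3 dBm

-89.3 dBm


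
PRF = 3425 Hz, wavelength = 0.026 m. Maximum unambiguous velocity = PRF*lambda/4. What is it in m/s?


V_ua = 3425 * 0.026 / 4 = 22.3 m/s

22.3 m/s


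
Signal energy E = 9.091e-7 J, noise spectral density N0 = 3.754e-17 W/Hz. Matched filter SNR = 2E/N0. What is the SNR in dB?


SNR_lin = 2 * 9.091e-7 / 3.754e-17 = 4.843e10
SNR_dB = 10*log10(4.843e10) = 106.9 dB

106.9 dB


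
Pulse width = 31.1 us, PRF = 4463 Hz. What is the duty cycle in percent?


DC = 31.1e-6 * 4463 * 100 = 13.88%

13.88%


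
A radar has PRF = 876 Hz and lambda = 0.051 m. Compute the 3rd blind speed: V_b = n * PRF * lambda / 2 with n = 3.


V_blind = 3 * 876 * 0.051 / 2 = 67.0 m/s

67.0 m/s


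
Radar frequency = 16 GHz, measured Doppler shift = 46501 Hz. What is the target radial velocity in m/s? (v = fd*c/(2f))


v = 46501 * 3e8 / (2 * 16000000000.0) = 435.9 m/s

435.9 m/s


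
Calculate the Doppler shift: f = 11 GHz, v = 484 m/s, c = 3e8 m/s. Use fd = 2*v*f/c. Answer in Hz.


fd = 2 * 484 * 11000000000.0 / 3e8 = 35493.3 Hz

35493.3 Hz


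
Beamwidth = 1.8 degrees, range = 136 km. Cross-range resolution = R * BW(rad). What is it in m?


BW_rad = 0.031415927
CR = 136000 * 0.031415927 = 4272.6 m

4272.6 m


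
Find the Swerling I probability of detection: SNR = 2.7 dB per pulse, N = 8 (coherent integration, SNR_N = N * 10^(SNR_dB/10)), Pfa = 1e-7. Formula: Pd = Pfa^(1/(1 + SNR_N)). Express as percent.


SNR_lin = 10^(2.7/10) = 1.86209
SNR_N = 8 * 1.86209 = 14.89672
1/(1 + SNR_N) = 1/15.89672 = 0.0629061
Pd = (1e-7)^0.0629061 = 0.36279
Pd = 36.3%

36.3%


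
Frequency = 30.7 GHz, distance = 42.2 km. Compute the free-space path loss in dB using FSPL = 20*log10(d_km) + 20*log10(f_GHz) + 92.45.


20*log10(42.2) = 32.51
20*log10(30.7) = 29.74
FSPL = 154.7 dB

154.7 dB


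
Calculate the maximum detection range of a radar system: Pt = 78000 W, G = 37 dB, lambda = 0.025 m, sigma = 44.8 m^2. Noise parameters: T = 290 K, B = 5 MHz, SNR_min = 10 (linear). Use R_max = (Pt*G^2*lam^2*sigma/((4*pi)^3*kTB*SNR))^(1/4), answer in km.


G_lin = 10^(37/10) = 5011.872336
R^4 = 78000 * 5011.872336^2 * 0.025^2 * 44.8 / ((4*pi)^3 * 1.38e-23 * 290 * 5000000.0 * 10)
R^4 = 1.38158e20 m^4
R_max = (1.38158e20)^(1/4) = 108416.2 m = 108.4 km

108.4 km


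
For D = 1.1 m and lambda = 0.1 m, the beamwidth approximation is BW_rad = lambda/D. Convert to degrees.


BW_rad = 0.1 / 1.1 = 0.090909
BW_deg = 5.21 degrees

5.21 degrees


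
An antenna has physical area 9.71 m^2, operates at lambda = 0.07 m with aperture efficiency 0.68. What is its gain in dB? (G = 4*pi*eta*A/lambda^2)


G_linear = 4*pi*0.68*9.71/0.07^2 = 16933.31
G_dB = 10*log10(16933.31) = 42.3 dB

42.3 dB


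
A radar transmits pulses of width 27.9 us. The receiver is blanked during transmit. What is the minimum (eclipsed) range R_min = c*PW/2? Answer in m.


R_min = 3e8 * 27.9e-6 / 2 = 4185.0 m

4185.0 m


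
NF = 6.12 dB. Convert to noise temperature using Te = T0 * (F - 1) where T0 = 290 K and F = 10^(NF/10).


NF_lin = 10^(6.12/10) = 4.092607
Te = 290 * (4.092607 - 1) = 896.9 K

896.9 K


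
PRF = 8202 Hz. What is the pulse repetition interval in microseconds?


PRI = 1/8202 = 0.0001219215 s = 121.9 us

121.9 us


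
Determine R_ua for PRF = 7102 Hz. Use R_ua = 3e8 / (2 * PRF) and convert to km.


R_ua = 3e8 / (2 * 7102) = 21120.8 m = 21.1 km

21.1 km


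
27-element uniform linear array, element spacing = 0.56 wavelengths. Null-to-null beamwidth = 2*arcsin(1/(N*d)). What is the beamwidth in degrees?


1/(N*d) = 1/(27*0.56) = 0.066138
BW = 2*arcsin(0.066138) = 7.6 degrees

7.6 degrees


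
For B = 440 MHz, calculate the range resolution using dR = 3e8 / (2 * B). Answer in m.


dR = 3e8 / (2 * 440000000.0) = 0.34 m

0.34 m


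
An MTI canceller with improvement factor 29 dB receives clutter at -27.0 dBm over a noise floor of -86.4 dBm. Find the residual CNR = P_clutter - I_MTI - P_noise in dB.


CNR = -27.0 - 29 - (-86.4) = 30.4 dB

30.4 dB


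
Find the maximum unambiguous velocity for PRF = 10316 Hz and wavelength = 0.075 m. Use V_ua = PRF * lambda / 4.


V_ua = 10316 * 0.075 / 4 = 193.4 m/s

193.4 m/s


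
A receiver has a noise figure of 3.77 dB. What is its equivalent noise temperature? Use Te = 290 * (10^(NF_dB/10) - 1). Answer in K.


NF_lin = 10^(3.77/10) = 2.382319
Te = 290 * (2.382319 - 1) = 400.9 K

400.9 K


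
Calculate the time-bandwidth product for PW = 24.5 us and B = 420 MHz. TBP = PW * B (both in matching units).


TBP = 24.5 * 420 = 10290.0

10290.0


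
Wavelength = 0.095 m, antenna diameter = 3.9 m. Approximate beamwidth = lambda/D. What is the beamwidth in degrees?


BW_rad = 0.095 / 3.9 = 0.024359
BW_deg = 1.4 degrees

1.4 degrees


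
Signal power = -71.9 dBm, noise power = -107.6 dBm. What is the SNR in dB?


SNR = -71.9 - (-107.6) = 35.7 dB

35.7 dB


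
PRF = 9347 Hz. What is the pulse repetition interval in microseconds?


PRI = 1/9347 = 0.0001069862 s = 107.0 us

107.0 us


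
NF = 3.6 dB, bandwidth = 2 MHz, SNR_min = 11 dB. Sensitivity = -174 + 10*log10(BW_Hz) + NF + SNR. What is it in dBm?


10*log10(2000000.0) = 63.01
S = -174 + 63.01 + 3.6 + 11 = -96.4 dBm

-96.4 dBm


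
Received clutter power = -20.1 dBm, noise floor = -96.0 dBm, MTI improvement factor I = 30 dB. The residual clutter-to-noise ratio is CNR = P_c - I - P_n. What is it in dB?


CNR = -20.1 - 30 - (-96.0) = 45.9 dB

45.9 dB


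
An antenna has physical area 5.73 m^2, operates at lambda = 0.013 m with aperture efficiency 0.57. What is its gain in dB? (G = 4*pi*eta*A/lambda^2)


G_linear = 4*pi*0.57*5.73/0.013^2 = 242858.12
G_dB = 10*log10(242858.12) = 53.9 dB

53.9 dB


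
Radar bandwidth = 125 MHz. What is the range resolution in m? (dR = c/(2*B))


dR = 3e8 / (2 * 125000000.0) = 1.2 m

1.2 m


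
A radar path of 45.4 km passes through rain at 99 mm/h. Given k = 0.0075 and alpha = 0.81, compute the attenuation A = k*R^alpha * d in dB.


gamma = 0.0075 * 99^0.81 = 0.310117 dB/km
A = 0.310117 * 45.4 = 14.08 dB

14.08 dB


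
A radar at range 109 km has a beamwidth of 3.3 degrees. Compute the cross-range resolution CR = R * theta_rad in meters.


BW_rad = 0.057595865
CR = 109000 * 0.057595865 = 6277.9 m

6277.9 m


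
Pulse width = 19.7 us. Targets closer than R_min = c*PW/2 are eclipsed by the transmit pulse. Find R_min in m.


R_min = 3e8 * 19.7e-6 / 2 = 2955.0 m

2955.0 m


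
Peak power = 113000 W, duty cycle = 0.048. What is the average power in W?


P_avg = 113000 * 0.048 = 5424.0 W

5424.0 W


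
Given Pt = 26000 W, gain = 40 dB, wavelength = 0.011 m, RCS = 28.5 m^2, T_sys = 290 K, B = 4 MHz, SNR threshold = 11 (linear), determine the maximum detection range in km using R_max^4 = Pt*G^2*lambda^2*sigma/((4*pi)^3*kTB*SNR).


G_lin = 10^(40/10) = 10000.0
R^4 = 26000 * 10000.0^2 * 0.011^2 * 28.5 / ((4*pi)^3 * 1.38e-23 * 290 * 4000000.0 * 11)
R^4 = 2.56593e19 m^4
R_max = (2.56593e19)^(1/4) = 71172.3 m = 71.2 km

71.2 km


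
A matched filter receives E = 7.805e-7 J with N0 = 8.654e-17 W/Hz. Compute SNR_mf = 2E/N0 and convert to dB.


SNR_lin = 2 * 7.805e-7 / 8.654e-17 = 1.804e10
SNR_dB = 10*log10(1.804e10) = 102.6 dB

102.6 dB


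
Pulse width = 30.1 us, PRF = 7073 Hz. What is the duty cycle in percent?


DC = 30.1e-6 * 7073 * 100 = 21.29%

21.29%


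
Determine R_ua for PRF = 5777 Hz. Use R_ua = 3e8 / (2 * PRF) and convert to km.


R_ua = 3e8 / (2 * 5777) = 25965.0 m = 26.0 km

26.0 km


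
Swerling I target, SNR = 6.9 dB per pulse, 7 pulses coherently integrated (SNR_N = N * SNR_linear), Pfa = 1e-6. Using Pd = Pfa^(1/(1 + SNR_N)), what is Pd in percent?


SNR_lin = 10^(6.9/10) = 4.89779
SNR_N = 7 * 4.89779 = 34.28453
1/(1 + SNR_N) = 1/35.28453 = 0.028341
Pd = (1e-6)^0.028341 = 0.67601
Pd = 67.6%

67.6%


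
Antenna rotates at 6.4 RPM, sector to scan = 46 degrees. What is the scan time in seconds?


t = 46 / (6.4 * 360) * 60 = 1.2 s

1.2 s


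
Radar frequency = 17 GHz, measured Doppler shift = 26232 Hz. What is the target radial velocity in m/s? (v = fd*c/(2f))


v = 26232 * 3e8 / (2 * 17000000000.0) = 231.5 m/s

231.5 m/s


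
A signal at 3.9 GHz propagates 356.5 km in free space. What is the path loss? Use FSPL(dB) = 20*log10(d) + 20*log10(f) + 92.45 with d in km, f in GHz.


20*log10(356.5) = 51.04
20*log10(3.9) = 11.82
FSPL = 155.3 dB

155.3 dB


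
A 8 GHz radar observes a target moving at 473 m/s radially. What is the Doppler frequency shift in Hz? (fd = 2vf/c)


fd = 2 * 473 * 8000000000.0 / 3e8 = 25226.7 Hz

25226.7 Hz


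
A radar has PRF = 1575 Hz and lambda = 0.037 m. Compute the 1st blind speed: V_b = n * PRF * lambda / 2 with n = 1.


V_blind = 1 * 1575 * 0.037 / 2 = 29.1 m/s

29.1 m/s


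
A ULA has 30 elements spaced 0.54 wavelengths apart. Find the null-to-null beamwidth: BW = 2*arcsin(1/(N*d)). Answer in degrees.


1/(N*d) = 1/(30*0.54) = 0.061728
BW = 2*arcsin(0.061728) = 7.1 degrees

7.1 degrees


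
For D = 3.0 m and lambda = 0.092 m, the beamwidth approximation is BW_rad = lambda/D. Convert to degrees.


BW_rad = 0.092 / 3.0 = 0.030667
BW_deg = 1.76 degrees

1.76 degrees


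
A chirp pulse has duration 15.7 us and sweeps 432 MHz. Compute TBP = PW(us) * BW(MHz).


TBP = 15.7 * 432 = 6782.4

6782.4


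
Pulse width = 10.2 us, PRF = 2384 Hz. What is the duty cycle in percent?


DC = 10.2e-6 * 2384 * 100 = 2.43%

2.43%


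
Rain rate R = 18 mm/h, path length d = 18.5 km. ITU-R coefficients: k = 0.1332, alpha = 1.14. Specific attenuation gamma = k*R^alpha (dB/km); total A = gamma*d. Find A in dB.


gamma = 0.1332 * 18^1.14 = 3.593477 dB/km
A = 3.593477 * 18.5 = 66.48 dB

66.48 dB


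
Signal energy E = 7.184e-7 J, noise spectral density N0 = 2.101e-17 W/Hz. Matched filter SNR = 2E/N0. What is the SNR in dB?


SNR_lin = 2 * 7.184e-7 / 2.101e-17 = 6.839e10
SNR_dB = 10*log10(6.839e10) = 108.3 dB

108.3 dB


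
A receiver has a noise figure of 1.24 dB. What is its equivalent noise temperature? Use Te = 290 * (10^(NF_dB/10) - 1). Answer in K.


NF_lin = 10^(1.24/10) = 1.330454
Te = 290 * (1.330454 - 1) = 95.8 K

95.8 K


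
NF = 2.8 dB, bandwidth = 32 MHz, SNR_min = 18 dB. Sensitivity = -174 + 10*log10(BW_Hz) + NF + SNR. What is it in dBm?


10*log10(32000000.0) = 75.05
S = -174 + 75.05 + 2.8 + 18 = -78.1 dBm

-78.1 dBm


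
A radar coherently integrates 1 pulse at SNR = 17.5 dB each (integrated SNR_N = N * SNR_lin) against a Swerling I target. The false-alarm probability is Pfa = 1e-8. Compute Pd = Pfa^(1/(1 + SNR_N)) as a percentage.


SNR_lin = 10^(17.5/10) = 56.23413
SNR_N = 1 * 56.23413 = 56.23413
1/(1 + SNR_N) = 1/57.23413 = 0.0174721
Pd = (1e-8)^0.0174721 = 0.72481
Pd = 72.5%

72.5%


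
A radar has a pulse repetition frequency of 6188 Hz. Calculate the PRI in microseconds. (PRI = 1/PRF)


PRI = 1/6188 = 0.0001616031 s = 161.6 us

161.6 us


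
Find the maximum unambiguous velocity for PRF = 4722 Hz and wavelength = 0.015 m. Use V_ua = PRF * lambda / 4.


V_ua = 4722 * 0.015 / 4 = 17.7 m/s

17.7 m/s


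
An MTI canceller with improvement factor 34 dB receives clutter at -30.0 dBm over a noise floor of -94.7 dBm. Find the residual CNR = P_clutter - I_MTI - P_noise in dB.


CNR = -30.0 - 34 - (-94.7) = 30.7 dB

30.7 dB


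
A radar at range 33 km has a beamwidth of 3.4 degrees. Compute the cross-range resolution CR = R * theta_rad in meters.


BW_rad = 0.059341195
CR = 33000 * 0.059341195 = 1958.3 m

1958.3 m


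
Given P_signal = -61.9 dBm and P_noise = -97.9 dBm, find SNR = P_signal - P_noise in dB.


SNR = -61.9 - (-97.9) = 36.0 dB

36.0 dB


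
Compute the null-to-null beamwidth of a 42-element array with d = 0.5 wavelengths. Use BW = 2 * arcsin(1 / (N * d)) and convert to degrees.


1/(N*d) = 1/(42*0.5) = 0.047619
BW = 2*arcsin(0.047619) = 5.5 degrees

5.5 degrees
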